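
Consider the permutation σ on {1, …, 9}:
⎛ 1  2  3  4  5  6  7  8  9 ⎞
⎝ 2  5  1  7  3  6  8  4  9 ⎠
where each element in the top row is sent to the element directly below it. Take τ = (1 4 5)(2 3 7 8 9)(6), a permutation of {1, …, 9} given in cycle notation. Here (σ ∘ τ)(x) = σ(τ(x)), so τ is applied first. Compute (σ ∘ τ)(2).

First apply τ: τ(2) = 3, then σ(3) = 1. Thus (σ ∘ τ)(2) = 1.

1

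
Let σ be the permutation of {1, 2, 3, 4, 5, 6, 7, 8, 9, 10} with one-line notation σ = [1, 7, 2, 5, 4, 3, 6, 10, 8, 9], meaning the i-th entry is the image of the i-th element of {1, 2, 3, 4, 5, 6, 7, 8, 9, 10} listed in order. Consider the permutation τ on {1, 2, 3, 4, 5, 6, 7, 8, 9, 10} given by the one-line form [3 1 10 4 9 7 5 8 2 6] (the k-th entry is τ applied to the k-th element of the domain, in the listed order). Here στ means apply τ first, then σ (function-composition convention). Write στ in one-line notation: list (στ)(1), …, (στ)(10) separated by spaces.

Chase each element through τ then σ: 1 → 3 → 2; 2 → 1 → 1; 3 → 10 → 9; 4 → 4 → 5; 5 → 9 → 8; 6 → 7 → 6; 7 → 5 → 4; 8 → 8 → 10; 9 → 2 → 7; 10 → 6 → 3.
Collecting the images, στ = [2 1 9 5 8 6 4 10 7 3].

2 1 9 5 8 6 4 10 7 3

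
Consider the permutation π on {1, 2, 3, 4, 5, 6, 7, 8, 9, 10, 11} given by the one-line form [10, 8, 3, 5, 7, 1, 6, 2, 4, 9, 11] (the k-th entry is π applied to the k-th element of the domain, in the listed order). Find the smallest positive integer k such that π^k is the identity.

Writing π as disjoint cycles, the cycle lengths are 7, 2, 1, 1.
The order is lcm(7, 2) = 14.

14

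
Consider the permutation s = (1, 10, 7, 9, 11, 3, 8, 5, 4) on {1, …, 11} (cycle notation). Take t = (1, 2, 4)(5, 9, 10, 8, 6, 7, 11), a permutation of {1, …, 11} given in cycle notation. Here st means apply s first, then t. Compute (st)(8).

(st)(8) = t(s(8)). s(8) = 5, then t(5) = 9. So (st)(8) = 9.

9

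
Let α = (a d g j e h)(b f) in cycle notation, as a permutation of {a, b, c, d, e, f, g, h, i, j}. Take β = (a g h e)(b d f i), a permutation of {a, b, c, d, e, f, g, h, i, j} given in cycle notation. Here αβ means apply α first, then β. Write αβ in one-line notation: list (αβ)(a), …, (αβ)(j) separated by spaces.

For each element, apply α then β: a → d → f; b → f → i; c → c → c; d → g → h; e → h → e; f → b → d; g → j → j; h → a → g; i → i → b; j → e → a.
Collecting the images, αβ = [f i c h e d j g b a].

f i c h e d j g b a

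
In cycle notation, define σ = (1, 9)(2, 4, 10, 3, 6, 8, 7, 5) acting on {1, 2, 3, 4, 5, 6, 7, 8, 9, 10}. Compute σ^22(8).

3

8 lies in the 8-cycle (2, 4, 10, 3, 6, 8, 7, 5).
Since the cycle has length 8, σ^22 acts on it the same as σ^6 (22 mod 8 = 6).
Stepping 6 places around the cycle: 8 → 7 → 5 → 2 → 4 → 10 → 3.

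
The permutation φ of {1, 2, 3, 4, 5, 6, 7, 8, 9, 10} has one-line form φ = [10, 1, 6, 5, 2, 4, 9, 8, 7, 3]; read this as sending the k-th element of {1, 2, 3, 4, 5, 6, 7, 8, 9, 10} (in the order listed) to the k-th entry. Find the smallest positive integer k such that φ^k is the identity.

Decomposing into disjoint cycles gives cycle lengths 7, 2, 1.
Since disjoint cycles commute, ord(φ) = lcm(7, 2) = 14.

14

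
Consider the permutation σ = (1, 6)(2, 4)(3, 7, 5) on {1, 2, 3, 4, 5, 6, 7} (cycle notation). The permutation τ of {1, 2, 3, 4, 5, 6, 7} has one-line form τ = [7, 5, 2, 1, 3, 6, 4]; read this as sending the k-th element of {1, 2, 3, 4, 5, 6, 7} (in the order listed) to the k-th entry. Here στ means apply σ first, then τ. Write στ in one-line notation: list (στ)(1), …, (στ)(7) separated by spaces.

6 1 4 5 2 7 3

(στ)(x) = τ(σ(x)). Computing each image: τ(σ(1)) = τ(6) = 6, τ(σ(2)) = τ(4) = 1, τ(σ(3)) = τ(7) = 4, τ(σ(4)) = τ(2) = 5, τ(σ(5)) = τ(3) = 2, τ(σ(6)) = τ(1) = 7, τ(σ(7)) = τ(5) = 3.
Hence στ = [6 1 4 5 2 7 3].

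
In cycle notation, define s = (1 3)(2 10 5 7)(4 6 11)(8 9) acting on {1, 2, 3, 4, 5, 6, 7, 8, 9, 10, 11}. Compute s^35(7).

5

7 lies in the 4-cycle (2 10 5 7).
Powers repeat with period 4 on this cycle, and 35 mod 4 = 3, so s^35(7) = s^3(7).
Stepping 3 places around the cycle: 7 → 2 → 10 → 5.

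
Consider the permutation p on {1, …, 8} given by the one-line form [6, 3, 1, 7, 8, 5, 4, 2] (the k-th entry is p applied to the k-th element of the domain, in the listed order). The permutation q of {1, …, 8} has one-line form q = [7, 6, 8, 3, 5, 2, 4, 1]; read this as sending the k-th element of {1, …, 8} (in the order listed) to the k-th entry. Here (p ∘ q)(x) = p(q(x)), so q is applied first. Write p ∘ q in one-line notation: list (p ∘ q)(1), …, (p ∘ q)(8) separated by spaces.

4 5 2 1 8 3 7 6

Chase each element through q then p: 1 → 7 → 4; 2 → 6 → 5; 3 → 8 → 2; 4 → 3 → 1; 5 → 5 → 8; 6 → 2 → 3; 7 → 4 → 7; 8 → 1 → 6.
Collecting the images, p ∘ q = [4 5 2 1 8 3 7 6].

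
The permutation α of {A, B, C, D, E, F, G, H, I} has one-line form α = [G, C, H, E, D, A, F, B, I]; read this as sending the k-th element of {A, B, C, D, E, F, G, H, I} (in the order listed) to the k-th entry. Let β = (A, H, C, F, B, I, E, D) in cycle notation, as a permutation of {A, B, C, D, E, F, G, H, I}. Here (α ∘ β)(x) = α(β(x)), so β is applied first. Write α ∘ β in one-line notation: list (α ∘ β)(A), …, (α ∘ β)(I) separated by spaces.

B I A G E C F H D

Chase each element through β then α: A → H → B; B → I → I; C → F → A; D → A → G; E → D → E; F → B → C; G → G → F; H → C → H; I → E → D.
Collecting the images, α ∘ β = [B I A G E C F H D].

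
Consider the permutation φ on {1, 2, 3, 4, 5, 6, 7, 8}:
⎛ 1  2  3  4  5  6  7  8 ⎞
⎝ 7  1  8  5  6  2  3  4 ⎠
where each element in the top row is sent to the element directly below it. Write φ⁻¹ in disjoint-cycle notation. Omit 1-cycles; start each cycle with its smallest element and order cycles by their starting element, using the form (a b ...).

(1 2 6 5 4 8 3 7)

The cycle decomposition of φ is (1 7 3 8 4 5 6 2).
The inverse reverses every cycle; in canonical form, φ⁻¹ = (1 2 6 5 4 8 3 7).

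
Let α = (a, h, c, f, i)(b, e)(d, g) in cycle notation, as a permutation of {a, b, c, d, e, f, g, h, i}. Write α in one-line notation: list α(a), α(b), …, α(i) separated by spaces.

Reading each image from the cycles: a→h, b→e, c→f, d→g, e→b, f→i, g→d, h→c, i→a.
So the one-line form is h e f g b i d c a.

h e f g b i d c a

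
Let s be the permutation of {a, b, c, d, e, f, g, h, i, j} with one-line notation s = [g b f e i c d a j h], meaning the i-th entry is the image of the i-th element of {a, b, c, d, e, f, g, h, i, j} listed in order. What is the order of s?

14

Decomposing into disjoint cycles gives cycle lengths 7, 2, 1.
Since disjoint cycles commute, ord(s) = lcm(7, 2) = 14.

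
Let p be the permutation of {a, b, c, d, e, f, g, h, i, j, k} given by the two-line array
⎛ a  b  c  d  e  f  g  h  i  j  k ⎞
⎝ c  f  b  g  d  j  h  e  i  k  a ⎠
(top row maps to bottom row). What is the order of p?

Decomposing into disjoint cycles gives cycle lengths 6, 4, 1.
The order is lcm(6, 4) = 12.

12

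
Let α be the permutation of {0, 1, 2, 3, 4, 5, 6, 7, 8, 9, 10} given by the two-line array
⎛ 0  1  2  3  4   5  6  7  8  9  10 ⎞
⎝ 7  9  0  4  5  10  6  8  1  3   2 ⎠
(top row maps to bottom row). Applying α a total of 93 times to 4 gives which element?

2

Tracing 4 → 5 → … returns to 4 after 10 steps, so 4 lies in a 10-cycle (0 7 8 1 9 3 4 5 10 2).
On a 10-cycle, α^10 is the identity, so α^93 = α^3 there (93 ≡ 3 mod 10).
Stepping 3 places around the cycle: 4 → 5 → 10 → 2.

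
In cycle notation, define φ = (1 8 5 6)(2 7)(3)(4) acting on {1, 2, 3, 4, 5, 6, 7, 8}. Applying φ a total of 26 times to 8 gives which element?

8 lies in the 4-cycle (1 8 5 6).
On a 4-cycle, φ^4 is the identity, so φ^26 = φ^2 there (26 ≡ 2 mod 4).
Advancing 2 steps from 8: 8 → 5 → 6.

6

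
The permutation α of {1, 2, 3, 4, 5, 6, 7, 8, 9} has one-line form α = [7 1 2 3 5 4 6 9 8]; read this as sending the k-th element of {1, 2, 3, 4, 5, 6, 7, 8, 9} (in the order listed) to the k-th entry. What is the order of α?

6

Writing α as disjoint cycles, the cycle lengths are 6, 2, 1.
The order of α is the least common multiple of its cycle lengths: lcm(6, 2) = 6.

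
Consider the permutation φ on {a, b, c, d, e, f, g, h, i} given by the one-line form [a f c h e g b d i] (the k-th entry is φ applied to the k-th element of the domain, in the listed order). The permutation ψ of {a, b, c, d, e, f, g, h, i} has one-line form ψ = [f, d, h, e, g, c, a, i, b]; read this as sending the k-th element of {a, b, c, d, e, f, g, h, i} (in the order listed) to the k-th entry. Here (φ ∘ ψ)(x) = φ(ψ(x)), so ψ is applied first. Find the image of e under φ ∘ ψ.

b

First apply ψ: ψ(e) = g, then φ(g) = b. Thus (φ ∘ ψ)(e) = b.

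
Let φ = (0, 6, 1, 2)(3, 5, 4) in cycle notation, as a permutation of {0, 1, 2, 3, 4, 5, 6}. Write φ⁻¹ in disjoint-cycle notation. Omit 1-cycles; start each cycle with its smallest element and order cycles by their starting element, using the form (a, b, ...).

(0, 2, 1, 6)(3, 4, 5)

The inverse reverses each cycle.
Reversing each cycle of φ and rotating so the smallest element leads gives (0, 2, 1, 6)(3, 4, 5).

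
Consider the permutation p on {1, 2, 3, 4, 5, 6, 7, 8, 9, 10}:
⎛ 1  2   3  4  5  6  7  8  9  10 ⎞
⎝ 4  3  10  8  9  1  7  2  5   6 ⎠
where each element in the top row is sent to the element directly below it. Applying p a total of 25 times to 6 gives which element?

Tracing 6 → 1 → … returns to 6 after 7 steps, so 6 lies in a 7-cycle (1 4 8 2 3 10 6).
Powers repeat with period 7 on this cycle, and 25 mod 7 = 4, so p^25(6) = p^4(6).
Stepping 4 places around the cycle: 6 → 1 → 4 → 8 → 2.

2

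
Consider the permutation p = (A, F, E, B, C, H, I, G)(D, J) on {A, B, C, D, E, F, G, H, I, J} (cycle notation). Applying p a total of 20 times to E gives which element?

E lies in the 8-cycle (A, F, E, B, C, H, I, G).
Powers repeat with period 8 on this cycle, and 20 mod 8 = 4, so p^20(E) = p^4(E).
Stepping 4 places around the cycle: E → B → C → H → I.

I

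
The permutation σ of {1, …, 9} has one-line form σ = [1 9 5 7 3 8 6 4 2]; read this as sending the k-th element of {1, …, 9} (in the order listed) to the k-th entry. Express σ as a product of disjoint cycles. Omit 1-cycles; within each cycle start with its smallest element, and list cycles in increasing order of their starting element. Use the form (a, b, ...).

(2, 9)(3, 5)(4, 7, 6, 8)

Start at 2 and follow images: 2 → 9 → 2, giving the cycle (2, 9).
Repeating from the next unused element and collecting all non-trivial cycles gives (2, 9)(3, 5)(4, 7, 6, 8).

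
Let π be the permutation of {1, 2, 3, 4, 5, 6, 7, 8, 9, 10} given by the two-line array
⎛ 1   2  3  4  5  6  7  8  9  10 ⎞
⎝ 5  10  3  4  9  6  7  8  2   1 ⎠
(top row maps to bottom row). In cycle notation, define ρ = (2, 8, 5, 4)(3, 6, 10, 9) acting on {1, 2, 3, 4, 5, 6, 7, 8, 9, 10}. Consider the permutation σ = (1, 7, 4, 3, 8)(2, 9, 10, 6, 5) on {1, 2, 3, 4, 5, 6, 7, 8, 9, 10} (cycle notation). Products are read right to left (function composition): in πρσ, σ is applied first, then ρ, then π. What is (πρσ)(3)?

9

Chase 3: σ(3) = 8; ρ(8) = 5; π(5) = 9. Hence (πρσ)(3) = 9.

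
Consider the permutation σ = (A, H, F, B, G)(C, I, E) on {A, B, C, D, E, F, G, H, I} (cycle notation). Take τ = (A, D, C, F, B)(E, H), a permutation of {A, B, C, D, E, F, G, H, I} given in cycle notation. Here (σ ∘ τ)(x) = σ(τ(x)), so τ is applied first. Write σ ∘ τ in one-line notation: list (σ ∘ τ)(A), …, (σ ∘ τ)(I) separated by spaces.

(σ ∘ τ)(x) = σ(τ(x)). Computing each image: σ(τ(A)) = σ(D) = D, σ(τ(B)) = σ(A) = H, σ(τ(C)) = σ(F) = B, σ(τ(D)) = σ(C) = I, σ(τ(E)) = σ(H) = F, σ(τ(F)) = σ(B) = G, σ(τ(G)) = σ(G) = A, σ(τ(H)) = σ(E) = C, σ(τ(I)) = σ(I) = E.
Hence σ ∘ τ = [D H B I F G A C E].

D H B I F G A C E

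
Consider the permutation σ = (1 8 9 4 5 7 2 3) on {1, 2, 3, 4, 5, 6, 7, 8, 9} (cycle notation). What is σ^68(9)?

2

9 lies in the 8-cycle (1 8 9 4 5 7 2 3).
Powers repeat with period 8 on this cycle, and 68 mod 8 = 4, so σ^68(9) = σ^4(9).
Stepping 4 places around the cycle: 9 → 4 → 5 → 7 → 2.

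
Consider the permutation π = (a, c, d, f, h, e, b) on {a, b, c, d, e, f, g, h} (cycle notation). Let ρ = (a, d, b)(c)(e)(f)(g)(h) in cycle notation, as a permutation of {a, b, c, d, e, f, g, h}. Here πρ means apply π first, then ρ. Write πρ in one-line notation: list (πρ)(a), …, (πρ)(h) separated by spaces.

c d b f a h g e

Chase each element through π then ρ: a → c → c; b → a → d; c → d → b; d → f → f; e → b → a; f → h → h; g → g → g; h → e → e.
So πρ in one-line form is c d b f a h g e.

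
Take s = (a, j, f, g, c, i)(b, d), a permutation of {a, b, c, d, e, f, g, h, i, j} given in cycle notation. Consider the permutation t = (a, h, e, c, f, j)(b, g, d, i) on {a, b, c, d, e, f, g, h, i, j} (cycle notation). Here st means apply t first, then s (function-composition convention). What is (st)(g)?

b

First apply t: t(g) = d, then s(d) = b. Thus (st)(g) = b.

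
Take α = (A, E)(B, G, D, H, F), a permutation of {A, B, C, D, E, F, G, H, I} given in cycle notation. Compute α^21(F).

B

F lies in the 5-cycle (B, G, D, H, F).
Powers repeat with period 5 on this cycle, and 21 mod 5 = 1, so α^21(F) = α^1(F).
Stepping 1 place around the cycle: F → B.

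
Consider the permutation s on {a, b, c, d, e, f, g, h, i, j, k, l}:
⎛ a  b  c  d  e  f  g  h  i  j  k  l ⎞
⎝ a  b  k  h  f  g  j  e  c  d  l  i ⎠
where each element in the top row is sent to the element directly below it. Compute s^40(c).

c

Tracing c → k → … returns to c after 4 steps, so c lies in a 4-cycle (c, k, l, i).
Since the cycle has length 4, s^40 acts on it the same as s^0 (40 mod 4 = 0).
So s^40(c) = c.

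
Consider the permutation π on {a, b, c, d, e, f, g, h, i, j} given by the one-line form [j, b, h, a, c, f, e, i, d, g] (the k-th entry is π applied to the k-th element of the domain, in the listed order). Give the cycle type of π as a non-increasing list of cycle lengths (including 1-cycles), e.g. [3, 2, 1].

The disjoint cycles are (a, j, g, e, c, h, i, d)(b)(f), with lengths 8, 1, 1 in non-increasing order.

[8, 1, 1]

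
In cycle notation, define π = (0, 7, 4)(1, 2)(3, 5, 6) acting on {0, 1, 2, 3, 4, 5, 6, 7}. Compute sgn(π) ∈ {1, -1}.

-1

The cycle lengths are 3, 3, 2.
A cycle is odd iff its length is even; π has 1 even-length cycle, so sgn(π) = (−1)^1 and π is odd.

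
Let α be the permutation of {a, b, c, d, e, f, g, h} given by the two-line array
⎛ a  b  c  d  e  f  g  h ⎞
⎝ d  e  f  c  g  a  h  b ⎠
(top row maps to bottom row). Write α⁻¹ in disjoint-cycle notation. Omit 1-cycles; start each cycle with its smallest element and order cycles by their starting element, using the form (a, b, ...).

(a, f, c, d)(b, h, g, e)

First write α in disjoint cycles: (a, d, c, f)(b, e, g, h).
The inverse reverses every cycle; in canonical form, α⁻¹ = (a, f, c, d)(b, h, g, e).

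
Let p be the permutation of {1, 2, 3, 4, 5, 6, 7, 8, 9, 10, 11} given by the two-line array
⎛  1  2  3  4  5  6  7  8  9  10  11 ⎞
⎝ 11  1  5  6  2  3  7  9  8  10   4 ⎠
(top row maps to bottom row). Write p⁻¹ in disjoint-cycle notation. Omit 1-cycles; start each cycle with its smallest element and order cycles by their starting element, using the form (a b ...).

The cycle decomposition of p is (1 11 4 6 3 5 2)(8 9).
Reversing each cycle (and rotating so the smallest element leads) gives p⁻¹ = (1 2 5 3 6 4 11)(8 9).

(1 2 5 3 6 4 11)(8 9)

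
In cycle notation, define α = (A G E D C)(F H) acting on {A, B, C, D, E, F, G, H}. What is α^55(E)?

E lies in the 5-cycle (A G E D C).
Powers repeat with period 5 on this cycle, and 55 mod 5 = 0, so α^55(E) = α^0(E).
So α^55(E) = E.

E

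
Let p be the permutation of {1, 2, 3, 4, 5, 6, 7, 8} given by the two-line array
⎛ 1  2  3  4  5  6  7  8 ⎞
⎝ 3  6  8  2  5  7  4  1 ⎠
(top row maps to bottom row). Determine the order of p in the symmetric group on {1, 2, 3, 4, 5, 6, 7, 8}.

12

Writing p as disjoint cycles, the cycle lengths are 4, 3, 1.
Since disjoint cycles commute, ord(p) = lcm(4, 3) = 12.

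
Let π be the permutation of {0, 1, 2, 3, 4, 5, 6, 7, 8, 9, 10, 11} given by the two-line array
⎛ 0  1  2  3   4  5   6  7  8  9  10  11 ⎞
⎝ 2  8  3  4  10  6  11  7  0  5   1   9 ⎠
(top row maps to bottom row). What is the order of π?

28

Decomposing into disjoint cycles gives cycle lengths 7, 4, 1.
The order is lcm(7, 4) = 28.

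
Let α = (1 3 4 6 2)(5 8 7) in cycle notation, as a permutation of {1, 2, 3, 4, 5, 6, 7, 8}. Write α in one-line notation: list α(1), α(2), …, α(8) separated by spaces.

Reading each image from the cycles: 1↦3, 2↦1, 3↦4, 4↦6, 5↦8, 6↦2, 7↦5, 8↦7.
Listing these in domain order gives 3 1 4 6 8 2 5 7.

3 1 4 6 8 2 5 7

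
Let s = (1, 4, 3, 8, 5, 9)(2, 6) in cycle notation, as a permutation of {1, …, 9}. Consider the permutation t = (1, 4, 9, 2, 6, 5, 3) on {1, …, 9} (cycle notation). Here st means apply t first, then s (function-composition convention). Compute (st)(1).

(st)(1) = s(t(1)). t(1) = 4, then s(4) = 3. So (st)(1) = 3.

3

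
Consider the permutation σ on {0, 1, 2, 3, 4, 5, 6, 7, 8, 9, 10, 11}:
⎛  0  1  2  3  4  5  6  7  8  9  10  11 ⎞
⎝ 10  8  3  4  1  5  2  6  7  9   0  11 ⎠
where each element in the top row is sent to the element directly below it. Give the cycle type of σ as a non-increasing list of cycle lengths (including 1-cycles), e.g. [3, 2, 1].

The disjoint cycles are (0, 10)(1, 8, 7, 6, 2, 3, 4)(5)(9)(11), with lengths 7, 2, 1, 1, 1 in non-increasing order.

[7, 2, 1, 1, 1]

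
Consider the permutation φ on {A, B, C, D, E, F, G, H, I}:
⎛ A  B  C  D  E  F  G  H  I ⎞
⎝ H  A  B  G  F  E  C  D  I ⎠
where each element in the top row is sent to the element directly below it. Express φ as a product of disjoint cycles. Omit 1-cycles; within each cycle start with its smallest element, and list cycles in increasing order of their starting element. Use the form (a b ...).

From A: A → H → D → G → C → B → A, closing the cycle (A H D G C B).
Repeating from the next unused element and collecting all non-trivial cycles gives (A H D G C B)(E F).

(A H D G C B)(E F)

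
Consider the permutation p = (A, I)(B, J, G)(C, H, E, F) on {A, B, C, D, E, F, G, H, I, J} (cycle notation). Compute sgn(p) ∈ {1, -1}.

1

The cycle lengths are 4, 3, 2, 1.
A cycle of length ℓ contributes ℓ−1 transpositions, so p is a product of 3 + 2 + 1 = 6 transpositions — even.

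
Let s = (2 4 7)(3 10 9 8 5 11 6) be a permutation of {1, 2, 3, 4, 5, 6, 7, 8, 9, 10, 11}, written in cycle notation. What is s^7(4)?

7

4 lies in the 3-cycle (2 4 7).
Since the cycle has length 3, s^7 acts on it the same as s^1 (7 mod 3 = 1).
Stepping 1 place around the cycle: 4 → 7.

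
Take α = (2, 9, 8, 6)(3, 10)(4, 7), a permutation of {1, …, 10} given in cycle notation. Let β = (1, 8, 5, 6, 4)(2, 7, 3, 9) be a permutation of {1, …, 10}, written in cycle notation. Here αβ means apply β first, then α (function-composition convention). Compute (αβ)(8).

5

(αβ)(8) = α(β(8)). β(8) = 5, then α(5) = 5. So (αβ)(8) = 5.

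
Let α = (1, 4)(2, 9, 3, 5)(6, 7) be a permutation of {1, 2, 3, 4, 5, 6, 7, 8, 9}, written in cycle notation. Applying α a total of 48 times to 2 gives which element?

2 lies in the 4-cycle (2, 9, 3, 5).
Powers repeat with period 4 on this cycle, and 48 mod 4 = 0, so α^48(2) = α^0(2).
So α^48(2) = 2.

2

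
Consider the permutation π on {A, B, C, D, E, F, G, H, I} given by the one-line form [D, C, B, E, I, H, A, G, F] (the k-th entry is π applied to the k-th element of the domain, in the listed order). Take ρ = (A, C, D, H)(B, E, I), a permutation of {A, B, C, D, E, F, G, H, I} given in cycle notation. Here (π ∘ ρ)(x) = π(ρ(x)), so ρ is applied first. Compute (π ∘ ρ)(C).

E

ρ(C) = D, then π(D) = E; composing gives (π ∘ ρ)(C) = E.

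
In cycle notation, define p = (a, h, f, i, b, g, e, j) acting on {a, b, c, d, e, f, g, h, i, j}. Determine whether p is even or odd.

The cycle lengths are 8, 1, 1.
A cycle is odd iff its length is even; p has 1 even-length cycle, so sgn(p) = (−1)^1 and p is odd.

odd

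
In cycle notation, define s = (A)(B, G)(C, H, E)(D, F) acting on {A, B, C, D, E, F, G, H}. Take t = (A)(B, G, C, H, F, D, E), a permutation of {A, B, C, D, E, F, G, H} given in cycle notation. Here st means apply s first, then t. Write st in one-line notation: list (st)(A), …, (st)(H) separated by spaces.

A C F D H E G B

Chase each element through s then t: A → A → A; B → G → C; C → H → F; D → F → D; E → C → H; F → D → E; G → B → G; H → E → B.
So st in one-line form is A C F D H E G B.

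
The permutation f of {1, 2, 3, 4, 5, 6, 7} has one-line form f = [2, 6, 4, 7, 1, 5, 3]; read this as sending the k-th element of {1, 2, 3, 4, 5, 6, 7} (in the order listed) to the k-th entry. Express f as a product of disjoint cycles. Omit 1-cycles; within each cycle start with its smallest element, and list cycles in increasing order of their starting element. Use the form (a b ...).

From 1: 1 → 2 → 6 → 5 → 1, closing the cycle (1 2 6 5).
Repeating from the next unused element and collecting all non-trivial cycles gives (1 2 6 5)(3 4 7).

(1 2 6 5)(3 4 7)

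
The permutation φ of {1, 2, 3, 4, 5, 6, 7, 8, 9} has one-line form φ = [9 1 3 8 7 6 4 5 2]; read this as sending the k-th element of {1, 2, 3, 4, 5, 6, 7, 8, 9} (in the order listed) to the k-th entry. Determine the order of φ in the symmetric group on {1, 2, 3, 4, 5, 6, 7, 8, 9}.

12

Decomposing into disjoint cycles gives cycle lengths 4, 3, 1, 1.
The order is lcm(4, 3) = 12.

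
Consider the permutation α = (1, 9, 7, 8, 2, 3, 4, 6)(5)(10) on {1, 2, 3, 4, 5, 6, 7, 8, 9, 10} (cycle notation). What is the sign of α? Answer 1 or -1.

The cycle lengths are 8, 1, 1.
A cycle is odd iff its length is even; α has 1 even-length cycle, so sgn(α) = (−1)^1 and α is odd.

-1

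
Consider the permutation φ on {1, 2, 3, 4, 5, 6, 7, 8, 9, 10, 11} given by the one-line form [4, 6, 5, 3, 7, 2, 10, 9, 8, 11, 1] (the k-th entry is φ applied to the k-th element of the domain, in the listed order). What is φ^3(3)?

10

Tracing 3 → 5 → … returns to 3 after 7 steps, so 3 lies in a 7-cycle (1, 4, 3, 5, 7, 10, 11).
Stepping 3 places around the cycle: 3 → 5 → 7 → 10.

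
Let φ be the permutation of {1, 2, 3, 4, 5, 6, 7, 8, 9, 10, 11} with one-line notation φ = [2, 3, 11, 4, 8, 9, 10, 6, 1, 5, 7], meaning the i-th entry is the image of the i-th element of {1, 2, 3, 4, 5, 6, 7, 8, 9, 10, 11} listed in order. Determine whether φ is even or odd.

odd

In disjoint-cycle form the cycle lengths are 10, 1.
A cycle of length ℓ contributes ℓ−1 transpositions, so φ is a product of 9 transpositions — odd.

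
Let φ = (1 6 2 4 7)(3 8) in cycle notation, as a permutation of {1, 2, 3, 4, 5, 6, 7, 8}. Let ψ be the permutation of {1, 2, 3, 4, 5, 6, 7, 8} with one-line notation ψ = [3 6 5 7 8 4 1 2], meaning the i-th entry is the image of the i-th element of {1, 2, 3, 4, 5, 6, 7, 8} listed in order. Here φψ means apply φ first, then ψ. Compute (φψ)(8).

5

φ(8) = 3, then ψ(3) = 5; composing gives (φψ)(8) = 5.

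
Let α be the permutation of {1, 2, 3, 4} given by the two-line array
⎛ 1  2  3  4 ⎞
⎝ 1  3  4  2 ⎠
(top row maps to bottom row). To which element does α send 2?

3

The entry below 2 in the array is 3, so α(2) = 3.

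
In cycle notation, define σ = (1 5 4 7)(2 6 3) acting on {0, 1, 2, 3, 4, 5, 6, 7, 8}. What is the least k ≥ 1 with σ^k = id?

The cycle type of σ is (4, 3, 1, 1).
The order of σ is the least common multiple of its cycle lengths: lcm(4, 3) = 12.

12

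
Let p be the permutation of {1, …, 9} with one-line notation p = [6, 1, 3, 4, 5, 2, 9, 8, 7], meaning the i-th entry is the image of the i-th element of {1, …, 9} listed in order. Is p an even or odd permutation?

In disjoint-cycle form the cycle lengths are 3, 2, 1, 1, 1, 1.
A cycle is odd iff its length is even; p has 1 even-length cycle, so sgn(p) = (−1)^1 and p is odd.

odd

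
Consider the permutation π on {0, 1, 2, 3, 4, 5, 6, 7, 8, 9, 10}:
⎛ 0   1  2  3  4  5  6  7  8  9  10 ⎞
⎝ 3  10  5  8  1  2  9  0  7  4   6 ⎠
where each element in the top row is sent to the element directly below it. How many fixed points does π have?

0

No element satisfies π(x) = x, so there are 0 fixed points.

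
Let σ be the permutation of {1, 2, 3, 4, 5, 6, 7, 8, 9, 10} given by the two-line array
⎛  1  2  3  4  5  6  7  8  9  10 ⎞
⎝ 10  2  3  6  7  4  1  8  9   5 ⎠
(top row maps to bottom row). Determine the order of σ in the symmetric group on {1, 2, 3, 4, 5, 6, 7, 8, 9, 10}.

4

Writing σ as disjoint cycles, the cycle lengths are 4, 2, 1, 1, 1, 1.
Since disjoint cycles commute, ord(σ) = lcm(4, 2) = 4.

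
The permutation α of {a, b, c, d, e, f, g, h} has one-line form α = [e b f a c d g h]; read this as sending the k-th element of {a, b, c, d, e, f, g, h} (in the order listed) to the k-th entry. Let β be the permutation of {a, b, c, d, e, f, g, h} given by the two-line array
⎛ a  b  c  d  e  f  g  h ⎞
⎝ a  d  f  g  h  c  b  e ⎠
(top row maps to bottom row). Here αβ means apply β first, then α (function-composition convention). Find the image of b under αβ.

a

(αβ)(b) = α(β(b)). β(b) = d, then α(d) = a. So (αβ)(b) = a.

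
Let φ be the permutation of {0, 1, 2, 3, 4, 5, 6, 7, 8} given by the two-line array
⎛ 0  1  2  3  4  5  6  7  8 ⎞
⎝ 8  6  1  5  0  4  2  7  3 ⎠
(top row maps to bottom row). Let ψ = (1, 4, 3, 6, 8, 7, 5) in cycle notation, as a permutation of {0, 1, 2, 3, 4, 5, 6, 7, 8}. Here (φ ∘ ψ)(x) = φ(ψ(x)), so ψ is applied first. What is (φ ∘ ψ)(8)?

First apply ψ: ψ(8) = 7, then φ(7) = 7. Thus (φ ∘ ψ)(8) = 7.

7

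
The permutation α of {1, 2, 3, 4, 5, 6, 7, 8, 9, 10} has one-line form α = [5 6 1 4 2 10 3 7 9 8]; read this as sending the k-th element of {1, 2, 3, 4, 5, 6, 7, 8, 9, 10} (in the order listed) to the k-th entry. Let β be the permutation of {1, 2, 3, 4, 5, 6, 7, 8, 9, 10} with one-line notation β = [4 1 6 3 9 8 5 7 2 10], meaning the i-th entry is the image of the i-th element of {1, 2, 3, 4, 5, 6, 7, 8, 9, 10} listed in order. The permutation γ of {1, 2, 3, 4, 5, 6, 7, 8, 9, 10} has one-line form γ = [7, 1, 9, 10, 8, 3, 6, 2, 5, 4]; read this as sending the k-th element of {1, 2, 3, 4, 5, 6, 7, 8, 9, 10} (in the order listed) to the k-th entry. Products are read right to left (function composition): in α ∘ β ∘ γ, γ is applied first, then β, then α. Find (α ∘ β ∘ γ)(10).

1

(α ∘ β ∘ γ)(10) = α(β(γ(10))). γ(10) = 4, then β(4) = 3, then α(3) = 1, so the result is 1.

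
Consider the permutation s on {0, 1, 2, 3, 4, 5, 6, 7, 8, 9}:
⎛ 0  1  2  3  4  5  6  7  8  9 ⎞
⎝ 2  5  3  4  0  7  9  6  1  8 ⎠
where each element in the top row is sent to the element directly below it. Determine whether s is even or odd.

even

In disjoint-cycle form the cycle lengths are 6, 4.
A cycle is odd iff its length is even; s has 2 even-length cycles, so sgn(s) = (−1)^2 and s is even.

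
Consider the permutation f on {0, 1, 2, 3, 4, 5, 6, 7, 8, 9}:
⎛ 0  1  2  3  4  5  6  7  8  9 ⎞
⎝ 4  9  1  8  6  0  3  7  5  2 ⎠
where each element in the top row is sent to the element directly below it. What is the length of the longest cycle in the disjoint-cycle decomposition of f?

Decomposing into disjoint cycles gives (0, 4, 6, 3, 8, 5)(1, 9, 2); the longest has length 6.

6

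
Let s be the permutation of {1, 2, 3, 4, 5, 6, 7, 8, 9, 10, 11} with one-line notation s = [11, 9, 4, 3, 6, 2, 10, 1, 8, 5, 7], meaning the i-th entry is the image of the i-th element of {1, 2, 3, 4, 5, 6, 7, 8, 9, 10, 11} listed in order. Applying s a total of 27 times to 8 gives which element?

8

Tracing 8 → 1 → … returns to 8 after 9 steps, so 8 lies in a 9-cycle (1, 11, 7, 10, 5, 6, 2, 9, 8).
On a 9-cycle, s^9 is the identity, so s^27 = s^0 there (27 ≡ 0 mod 9).
So s^27(8) = 8.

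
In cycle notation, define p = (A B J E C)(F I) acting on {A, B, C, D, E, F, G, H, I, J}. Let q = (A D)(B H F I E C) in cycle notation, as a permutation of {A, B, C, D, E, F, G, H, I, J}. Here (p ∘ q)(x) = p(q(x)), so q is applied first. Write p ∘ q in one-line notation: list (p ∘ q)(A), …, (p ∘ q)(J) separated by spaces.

(p ∘ q)(x) = p(q(x)). Computing each image: p(q(A)) = p(D) = D, p(q(B)) = p(H) = H, p(q(C)) = p(B) = J, p(q(D)) = p(A) = B, p(q(E)) = p(C) = A, p(q(F)) = p(I) = F, p(q(G)) = p(G) = G, p(q(H)) = p(F) = I, p(q(I)) = p(E) = C, p(q(J)) = p(J) = E.
Hence p ∘ q = [D H J B A F G I C E].

D H J B A F G I C E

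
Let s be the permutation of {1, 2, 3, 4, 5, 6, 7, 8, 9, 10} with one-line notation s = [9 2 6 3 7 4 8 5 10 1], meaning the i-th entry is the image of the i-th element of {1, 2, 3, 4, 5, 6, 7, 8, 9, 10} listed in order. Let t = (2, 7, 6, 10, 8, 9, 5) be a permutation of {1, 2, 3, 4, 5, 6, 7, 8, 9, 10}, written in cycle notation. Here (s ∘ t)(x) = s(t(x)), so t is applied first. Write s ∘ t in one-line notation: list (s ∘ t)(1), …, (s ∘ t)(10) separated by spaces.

(s ∘ t)(x) = s(t(x)). Computing each image: s(t(1)) = s(1) = 9, s(t(2)) = s(7) = 8, s(t(3)) = s(3) = 6, s(t(4)) = s(4) = 3, s(t(5)) = s(2) = 2, s(t(6)) = s(10) = 1, s(t(7)) = s(6) = 4, s(t(8)) = s(9) = 10, s(t(9)) = s(5) = 7, s(t(10)) = s(8) = 5.
Hence s ∘ t = [9 8 6 3 2 1 4 10 7 5].

9 8 6 3 2 1 4 10 7 5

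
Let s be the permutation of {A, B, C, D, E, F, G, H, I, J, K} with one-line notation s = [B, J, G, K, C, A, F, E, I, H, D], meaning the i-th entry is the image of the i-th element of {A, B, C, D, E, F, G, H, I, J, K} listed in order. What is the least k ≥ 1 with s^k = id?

8

The disjoint-cycle form of s has cycle lengths 8, 2, 1.
The order is lcm(8, 2) = 8.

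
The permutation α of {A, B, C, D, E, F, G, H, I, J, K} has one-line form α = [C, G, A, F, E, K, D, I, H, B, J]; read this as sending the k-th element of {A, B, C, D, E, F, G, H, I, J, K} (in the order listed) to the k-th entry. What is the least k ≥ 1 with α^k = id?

6

Writing α as disjoint cycles, the cycle lengths are 6, 2, 2, 1.
The order is lcm(6, 2, 2) = 6.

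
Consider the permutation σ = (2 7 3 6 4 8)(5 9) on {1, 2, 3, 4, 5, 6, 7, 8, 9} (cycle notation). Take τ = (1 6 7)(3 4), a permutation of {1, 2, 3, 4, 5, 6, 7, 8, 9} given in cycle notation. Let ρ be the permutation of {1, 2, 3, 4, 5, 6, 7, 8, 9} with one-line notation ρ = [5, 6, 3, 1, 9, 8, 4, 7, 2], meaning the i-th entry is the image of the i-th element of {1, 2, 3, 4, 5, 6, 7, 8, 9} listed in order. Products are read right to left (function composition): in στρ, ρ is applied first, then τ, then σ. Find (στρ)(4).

4

(στρ)(4) = σ(τ(ρ(4))). ρ(4) = 1, then τ(1) = 6, then σ(6) = 4, so the result is 4.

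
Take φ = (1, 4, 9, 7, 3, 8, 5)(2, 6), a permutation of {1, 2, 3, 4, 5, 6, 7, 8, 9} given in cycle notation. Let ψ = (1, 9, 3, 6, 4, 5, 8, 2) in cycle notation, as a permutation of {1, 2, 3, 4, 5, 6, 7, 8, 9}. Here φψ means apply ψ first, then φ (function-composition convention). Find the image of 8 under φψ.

First apply ψ: ψ(8) = 2, then φ(2) = 6. Thus (φψ)(8) = 6.

6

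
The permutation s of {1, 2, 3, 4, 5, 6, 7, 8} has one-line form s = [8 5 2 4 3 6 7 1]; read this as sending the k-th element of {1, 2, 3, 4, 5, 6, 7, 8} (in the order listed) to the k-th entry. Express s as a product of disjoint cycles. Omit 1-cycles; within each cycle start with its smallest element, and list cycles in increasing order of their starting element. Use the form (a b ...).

(1 8)(2 5 3)

From 1: 1 → 8 → 1, closing the cycle (1 8).
Repeating from the next unused element and collecting all non-trivial cycles gives (1 8)(2 5 3).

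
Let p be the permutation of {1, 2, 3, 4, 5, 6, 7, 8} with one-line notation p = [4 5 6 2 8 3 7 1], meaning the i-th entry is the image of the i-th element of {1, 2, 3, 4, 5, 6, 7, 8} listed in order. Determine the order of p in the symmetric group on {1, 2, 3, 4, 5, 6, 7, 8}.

The disjoint-cycle form of p has cycle lengths 5, 2, 1.
Since disjoint cycles commute, ord(p) = lcm(5, 2) = 10.

10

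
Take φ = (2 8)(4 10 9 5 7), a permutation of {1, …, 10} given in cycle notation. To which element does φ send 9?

5

Within (4 10 9 5 7), 9 ↦ 5.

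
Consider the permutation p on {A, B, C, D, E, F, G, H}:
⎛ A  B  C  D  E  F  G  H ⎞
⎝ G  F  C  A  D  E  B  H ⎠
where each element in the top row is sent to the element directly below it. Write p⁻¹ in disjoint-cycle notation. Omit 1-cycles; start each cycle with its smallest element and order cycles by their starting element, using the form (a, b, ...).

First write p in disjoint cycles: (A, G, B, F, E, D).
Reversing each cycle (and rotating so the smallest element leads) gives p⁻¹ = (A, D, E, F, B, G).

(A, D, E, F, B, G)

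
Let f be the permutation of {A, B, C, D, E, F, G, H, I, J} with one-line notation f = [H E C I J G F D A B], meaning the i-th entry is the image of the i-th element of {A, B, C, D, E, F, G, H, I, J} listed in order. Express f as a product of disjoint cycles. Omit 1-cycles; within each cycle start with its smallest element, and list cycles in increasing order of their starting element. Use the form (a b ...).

Iterating f from A gives A → H → D → I → A; that is the 4-cycle (A H D I).
Continuing from each remaining unvisited element yields (A H D I)(B E J)(F G).

(A H D I)(B E J)(F G)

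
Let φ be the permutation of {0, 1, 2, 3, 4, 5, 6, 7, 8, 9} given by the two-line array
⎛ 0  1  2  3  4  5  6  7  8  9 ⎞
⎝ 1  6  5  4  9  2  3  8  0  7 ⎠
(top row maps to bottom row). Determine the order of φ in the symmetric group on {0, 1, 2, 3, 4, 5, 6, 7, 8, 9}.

Decomposing into disjoint cycles gives cycle lengths 8, 2.
The order of φ is the least common multiple of its cycle lengths: lcm(8, 2) = 8.

8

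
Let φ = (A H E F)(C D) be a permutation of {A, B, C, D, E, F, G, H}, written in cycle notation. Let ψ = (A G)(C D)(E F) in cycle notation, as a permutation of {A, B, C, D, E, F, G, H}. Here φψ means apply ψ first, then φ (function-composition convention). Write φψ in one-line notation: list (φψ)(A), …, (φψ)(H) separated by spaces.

Chase each element through ψ then φ: A → G → G; B → B → B; C → D → C; D → C → D; E → F → A; F → E → F; G → A → H; H → H → E.
So φψ in one-line form is G B C D A F H E.

G B C D A F H E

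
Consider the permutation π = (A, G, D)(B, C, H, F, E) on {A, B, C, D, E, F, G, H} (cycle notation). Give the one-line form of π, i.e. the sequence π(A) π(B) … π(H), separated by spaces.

G C H A B E D F

Image by image: A→G, B→C, C→H, D→A, E→B, F→E, G→D, H→F.
So the one-line form is G C H A B E D F.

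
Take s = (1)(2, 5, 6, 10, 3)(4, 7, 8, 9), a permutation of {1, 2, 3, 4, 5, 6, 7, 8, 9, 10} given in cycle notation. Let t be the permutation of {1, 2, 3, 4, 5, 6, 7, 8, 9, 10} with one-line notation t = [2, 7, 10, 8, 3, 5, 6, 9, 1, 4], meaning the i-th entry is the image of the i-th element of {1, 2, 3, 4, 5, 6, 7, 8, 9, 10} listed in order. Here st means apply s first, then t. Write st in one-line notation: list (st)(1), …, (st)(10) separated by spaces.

2 3 7 6 5 4 9 1 8 10

(st)(x) = t(s(x)). Computing each image: t(s(1)) = t(1) = 2, t(s(2)) = t(5) = 3, t(s(3)) = t(2) = 7, t(s(4)) = t(7) = 6, t(s(5)) = t(6) = 5, t(s(6)) = t(10) = 4, t(s(7)) = t(8) = 9, t(s(8)) = t(9) = 1, t(s(9)) = t(4) = 8, t(s(10)) = t(3) = 10.
Hence st = [2 3 7 6 5 4 9 1 8 10].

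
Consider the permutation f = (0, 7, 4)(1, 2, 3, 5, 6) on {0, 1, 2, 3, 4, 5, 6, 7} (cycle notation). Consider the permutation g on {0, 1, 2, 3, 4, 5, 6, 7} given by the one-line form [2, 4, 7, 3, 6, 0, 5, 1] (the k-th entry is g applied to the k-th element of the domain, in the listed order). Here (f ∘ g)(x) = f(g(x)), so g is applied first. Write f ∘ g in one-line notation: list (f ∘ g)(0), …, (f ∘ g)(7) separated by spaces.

(f ∘ g)(x) = f(g(x)). Computing each image: f(g(0)) = f(2) = 3, f(g(1)) = f(4) = 0, f(g(2)) = f(7) = 4, f(g(3)) = f(3) = 5, f(g(4)) = f(6) = 1, f(g(5)) = f(0) = 7, f(g(6)) = f(5) = 6, f(g(7)) = f(1) = 2.
Hence f ∘ g = [3 0 4 5 1 7 6 2].

3 0 4 5 1 7 6 2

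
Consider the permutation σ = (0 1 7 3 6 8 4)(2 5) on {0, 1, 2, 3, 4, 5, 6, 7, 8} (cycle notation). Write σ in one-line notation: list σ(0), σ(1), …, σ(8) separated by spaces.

Reading each image from the cycles: 0↦1, 1↦7, 2↦5, 3↦6, 4↦0, 5↦2, 6↦8, 7↦3, 8↦4.
So the one-line form is 1 7 5 6 0 2 8 3 4.

1 7 5 6 0 2 8 3 4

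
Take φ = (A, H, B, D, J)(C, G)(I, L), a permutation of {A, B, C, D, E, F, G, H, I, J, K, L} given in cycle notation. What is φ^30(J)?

J lies in the 5-cycle (A, H, B, D, J).
Since the cycle has length 5, φ^30 acts on it the same as φ^0 (30 mod 5 = 0).
So φ^30(J) = J.

J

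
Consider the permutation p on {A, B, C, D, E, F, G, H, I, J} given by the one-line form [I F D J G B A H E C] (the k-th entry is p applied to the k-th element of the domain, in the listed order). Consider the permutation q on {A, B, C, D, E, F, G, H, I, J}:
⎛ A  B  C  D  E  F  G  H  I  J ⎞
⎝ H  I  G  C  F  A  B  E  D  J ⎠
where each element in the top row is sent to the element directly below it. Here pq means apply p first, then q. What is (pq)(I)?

F

First apply p: p(I) = E, then q(E) = F. Thus (pq)(I) = F.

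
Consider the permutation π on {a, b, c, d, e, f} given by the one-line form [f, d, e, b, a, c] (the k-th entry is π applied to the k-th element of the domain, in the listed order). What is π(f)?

c

f is element number 6 of the domain, and entry number 6 of the one-line form is c, so π(f) = c.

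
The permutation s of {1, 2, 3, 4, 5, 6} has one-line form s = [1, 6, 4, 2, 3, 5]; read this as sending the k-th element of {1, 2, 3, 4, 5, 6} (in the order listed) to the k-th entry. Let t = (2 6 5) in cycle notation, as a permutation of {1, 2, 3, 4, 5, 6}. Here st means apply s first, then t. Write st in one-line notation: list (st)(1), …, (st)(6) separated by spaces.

Chase each element through s then t: 1 → 1 → 1; 2 → 6 → 5; 3 → 4 → 4; 4 → 2 → 6; 5 → 3 → 3; 6 → 5 → 2.
So st in one-line form is 1 5 4 6 3 2.

1 5 4 6 3 2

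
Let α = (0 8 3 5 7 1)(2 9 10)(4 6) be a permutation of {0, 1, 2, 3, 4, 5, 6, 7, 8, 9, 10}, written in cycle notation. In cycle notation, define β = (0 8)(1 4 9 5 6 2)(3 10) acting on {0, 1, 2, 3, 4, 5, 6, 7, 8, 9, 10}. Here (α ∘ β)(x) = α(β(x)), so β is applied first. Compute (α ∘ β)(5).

4

β(5) = 6, then α(6) = 4; composing gives (α ∘ β)(5) = 4.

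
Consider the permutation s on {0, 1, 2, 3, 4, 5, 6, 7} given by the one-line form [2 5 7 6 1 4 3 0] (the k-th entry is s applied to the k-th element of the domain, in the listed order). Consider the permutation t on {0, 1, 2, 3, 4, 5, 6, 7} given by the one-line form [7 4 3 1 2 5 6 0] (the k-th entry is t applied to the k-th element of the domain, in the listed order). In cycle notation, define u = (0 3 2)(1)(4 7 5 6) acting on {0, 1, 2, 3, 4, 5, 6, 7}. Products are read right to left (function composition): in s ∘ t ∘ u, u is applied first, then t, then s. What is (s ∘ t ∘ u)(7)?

4

(s ∘ t ∘ u)(7) = s(t(u(7))). u(7) = 5, then t(5) = 5, then s(5) = 4, so the result is 4.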